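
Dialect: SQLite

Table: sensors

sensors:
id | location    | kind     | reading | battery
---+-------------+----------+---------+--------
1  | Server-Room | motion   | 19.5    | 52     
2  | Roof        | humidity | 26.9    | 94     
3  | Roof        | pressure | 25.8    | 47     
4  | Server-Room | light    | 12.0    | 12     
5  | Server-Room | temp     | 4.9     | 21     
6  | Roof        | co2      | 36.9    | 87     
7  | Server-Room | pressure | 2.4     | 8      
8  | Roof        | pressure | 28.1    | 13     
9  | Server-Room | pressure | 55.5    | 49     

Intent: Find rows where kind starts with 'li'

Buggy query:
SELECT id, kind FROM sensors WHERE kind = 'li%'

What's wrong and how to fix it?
Bug: '=' compares the literal string including the % character; pattern matching needs LIKE

Fix: Use LIKE for wildcard pattern matching

Corrected query:
SELECT id, kind FROM sensors WHERE kind LIKE 'li%'

Result:
id | kind 
---+------
4  | light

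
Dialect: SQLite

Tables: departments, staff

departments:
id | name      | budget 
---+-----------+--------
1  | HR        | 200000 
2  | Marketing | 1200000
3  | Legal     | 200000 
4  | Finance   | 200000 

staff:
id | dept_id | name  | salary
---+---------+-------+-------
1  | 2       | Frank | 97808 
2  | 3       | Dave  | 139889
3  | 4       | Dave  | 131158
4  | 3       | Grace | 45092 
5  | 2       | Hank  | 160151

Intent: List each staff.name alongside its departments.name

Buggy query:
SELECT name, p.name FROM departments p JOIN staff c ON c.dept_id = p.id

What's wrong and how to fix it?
Bug: Both tables have a 'name' column; the unqualified reference is ambiguous

Fix: Qualify the column with its table alias (c.name)

Corrected query:
SELECT c.name, p.name FROM departments p JOIN staff c ON c.dept_id = p.id

Result:
name  | name     
------+----------
Frank | Marketing
Dave  | Legal    
Dave  | Finance  
Grace | Legal    
Hank  | Marketing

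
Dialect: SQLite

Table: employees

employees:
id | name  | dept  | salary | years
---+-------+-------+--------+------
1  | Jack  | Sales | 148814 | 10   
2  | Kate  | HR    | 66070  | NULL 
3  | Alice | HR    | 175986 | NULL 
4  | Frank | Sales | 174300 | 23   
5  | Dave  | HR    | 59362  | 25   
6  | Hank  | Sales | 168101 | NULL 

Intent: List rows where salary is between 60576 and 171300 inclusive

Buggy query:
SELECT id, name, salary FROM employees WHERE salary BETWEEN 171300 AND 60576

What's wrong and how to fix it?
Bug: BETWEEN expects the lower bound first; with 171300 AND 60576 the range is empty

Fix: Swap the bounds so the smaller value comes first

Corrected query:
SELECT id, name, salary FROM employees WHERE salary BETWEEN 60576 AND 171300

Result:
id | name | salary
---+------+-------
1  | Jack | 148814
2  | Kate | 66070 
6  | Hank | 168101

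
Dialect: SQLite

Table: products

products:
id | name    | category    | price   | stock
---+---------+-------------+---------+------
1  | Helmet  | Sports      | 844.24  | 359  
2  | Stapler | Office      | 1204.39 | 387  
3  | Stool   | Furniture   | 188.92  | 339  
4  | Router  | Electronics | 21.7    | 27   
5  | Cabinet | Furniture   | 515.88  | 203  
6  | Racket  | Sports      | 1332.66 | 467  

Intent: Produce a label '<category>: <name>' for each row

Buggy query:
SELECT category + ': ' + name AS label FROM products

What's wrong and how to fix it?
Bug: SQLite uses || for string concatenation; + coerces text to numbers (yielding 0)

Fix: Replace + with || to concatenate text

Corrected query:
SELECT category || ': ' || name AS label FROM products

Result:
label              
-------------------
Sports: Helmet     
Office: Stapler    
Furniture: Stool   
Electronics: Router
Furniture: Cabinet 
Sports: Racket     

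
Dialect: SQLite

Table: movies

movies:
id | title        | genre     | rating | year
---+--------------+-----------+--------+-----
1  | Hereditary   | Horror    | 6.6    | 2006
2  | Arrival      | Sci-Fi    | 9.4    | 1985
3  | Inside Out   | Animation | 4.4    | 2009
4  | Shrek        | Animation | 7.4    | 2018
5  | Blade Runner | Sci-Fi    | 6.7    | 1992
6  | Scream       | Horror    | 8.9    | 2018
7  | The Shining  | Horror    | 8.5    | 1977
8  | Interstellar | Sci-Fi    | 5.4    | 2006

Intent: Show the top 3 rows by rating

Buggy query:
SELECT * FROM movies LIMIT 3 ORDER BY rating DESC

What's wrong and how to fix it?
Bug: ORDER BY cannot follow LIMIT; LIMIT is the final clause

Fix: Swap the clauses: ORDER BY first, then LIMIT

Corrected query:
SELECT * FROM movies ORDER BY rating DESC LIMIT 3

Result:
id | title       | genre  | rating | year
---+-------------+--------+--------+-----
2  | Arrival     | Sci-Fi | 9.4    | 1985
6  | Scream      | Horror | 8.9    | 2018
7  | The Shining | Horror | 8.5    | 1977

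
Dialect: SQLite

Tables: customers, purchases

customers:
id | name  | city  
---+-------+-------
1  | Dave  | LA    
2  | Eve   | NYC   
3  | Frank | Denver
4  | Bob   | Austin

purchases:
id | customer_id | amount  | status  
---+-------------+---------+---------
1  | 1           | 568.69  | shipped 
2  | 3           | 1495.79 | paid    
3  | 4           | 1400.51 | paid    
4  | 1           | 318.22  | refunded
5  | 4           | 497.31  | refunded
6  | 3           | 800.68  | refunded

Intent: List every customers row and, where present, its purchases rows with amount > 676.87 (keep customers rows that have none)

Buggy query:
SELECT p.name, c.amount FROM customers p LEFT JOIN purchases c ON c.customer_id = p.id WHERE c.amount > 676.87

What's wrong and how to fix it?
Bug: A WHERE condition on the right-hand table after LEFT JOIN drops unmatched parents

Fix: Move the right-table condition into the ON clause so unmatched parents are kept

Corrected query:
SELECT p.name, c.amount FROM customers p LEFT JOIN purchases c ON c.customer_id = p.id AND c.amount > 676.87

Result:
name  | amount 
------+--------
Dave  | NULL   
Eve   | NULL   
Frank | 800.68 
Frank | 1495.79
Bob   | 1400.51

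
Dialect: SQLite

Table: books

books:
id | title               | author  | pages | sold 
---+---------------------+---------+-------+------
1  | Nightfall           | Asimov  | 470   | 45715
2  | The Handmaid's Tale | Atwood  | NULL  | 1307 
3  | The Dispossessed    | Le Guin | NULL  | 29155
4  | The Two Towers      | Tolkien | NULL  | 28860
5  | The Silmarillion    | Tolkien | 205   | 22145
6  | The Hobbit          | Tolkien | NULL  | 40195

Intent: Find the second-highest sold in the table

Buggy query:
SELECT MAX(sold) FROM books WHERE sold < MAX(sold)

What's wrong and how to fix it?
Bug: The inner MAX is an aggregate inside WHERE, which is not allowed

Fix: Compute the overall MAX in a subquery, then take MAX of rows below it

Corrected query:
SELECT MAX(sold) FROM books WHERE sold < (SELECT MAX(sold) FROM books)

Result:
MAX(sold)
---------
40195    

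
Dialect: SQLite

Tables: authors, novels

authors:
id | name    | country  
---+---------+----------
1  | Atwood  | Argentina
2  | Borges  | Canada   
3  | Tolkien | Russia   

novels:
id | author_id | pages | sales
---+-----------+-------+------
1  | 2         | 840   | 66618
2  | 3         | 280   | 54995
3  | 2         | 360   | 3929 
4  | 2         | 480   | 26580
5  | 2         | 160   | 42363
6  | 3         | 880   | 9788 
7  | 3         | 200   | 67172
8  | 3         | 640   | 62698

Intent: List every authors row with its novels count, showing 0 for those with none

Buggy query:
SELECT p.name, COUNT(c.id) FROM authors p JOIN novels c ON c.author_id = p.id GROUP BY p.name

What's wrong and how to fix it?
Bug: INNER JOIN drops authors rows that have no matching novels rows

Fix: Switch to LEFT JOIN to retain unmatched parent rows

Corrected query:
SELECT p.name, COUNT(c.id) FROM authors p LEFT JOIN novels c ON c.author_id = p.id GROUP BY p.name

Result:
name    | COUNT(c.id)
--------+------------
Atwood  | 0          
Borges  | 4          
Tolkien | 4          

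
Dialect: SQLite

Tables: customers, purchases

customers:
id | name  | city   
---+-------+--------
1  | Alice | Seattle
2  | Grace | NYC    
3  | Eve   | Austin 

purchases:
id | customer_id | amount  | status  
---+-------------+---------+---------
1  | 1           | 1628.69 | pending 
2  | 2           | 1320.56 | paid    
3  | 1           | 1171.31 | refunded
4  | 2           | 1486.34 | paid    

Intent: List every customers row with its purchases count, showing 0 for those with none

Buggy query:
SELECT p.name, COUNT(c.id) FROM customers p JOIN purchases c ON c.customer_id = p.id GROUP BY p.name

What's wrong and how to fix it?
Bug: INNER JOIN drops customers rows that have no matching purchases rows

Fix: Switch to LEFT JOIN to retain unmatched parent rows

Corrected query:
SELECT p.name, COUNT(c.id) FROM customers p LEFT JOIN purchases c ON c.customer_id = p.id GROUP BY p.name

Result:
name  | COUNT(c.id)
------+------------
Alice | 2          
Eve   | 0          
Grace | 2          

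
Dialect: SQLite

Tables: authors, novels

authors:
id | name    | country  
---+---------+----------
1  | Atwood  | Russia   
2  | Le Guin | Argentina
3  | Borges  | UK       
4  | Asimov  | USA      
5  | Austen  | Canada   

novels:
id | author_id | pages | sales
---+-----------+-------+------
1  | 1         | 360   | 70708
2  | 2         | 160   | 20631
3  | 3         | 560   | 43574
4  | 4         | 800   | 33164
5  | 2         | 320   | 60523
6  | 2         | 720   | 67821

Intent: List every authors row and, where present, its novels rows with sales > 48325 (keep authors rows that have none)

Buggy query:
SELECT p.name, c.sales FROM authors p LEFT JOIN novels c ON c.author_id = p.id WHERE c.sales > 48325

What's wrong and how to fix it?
Bug: Filtering c.sales in WHERE discards the NULL rows produced by LEFT JOIN, turning it into an inner join

Fix: Move the right-table condition into the ON clause so unmatched parents are kept

Corrected query:
SELECT p.name, c.sales FROM authors p LEFT JOIN novels c ON c.author_id = p.id AND c.sales > 48325

Result:
name    | sales
--------+------
Atwood  | 70708
Le Guin | 60523
Le Guin | 67821
Borges  | NULL 
Asimov  | NULL 
Austen  | NULL 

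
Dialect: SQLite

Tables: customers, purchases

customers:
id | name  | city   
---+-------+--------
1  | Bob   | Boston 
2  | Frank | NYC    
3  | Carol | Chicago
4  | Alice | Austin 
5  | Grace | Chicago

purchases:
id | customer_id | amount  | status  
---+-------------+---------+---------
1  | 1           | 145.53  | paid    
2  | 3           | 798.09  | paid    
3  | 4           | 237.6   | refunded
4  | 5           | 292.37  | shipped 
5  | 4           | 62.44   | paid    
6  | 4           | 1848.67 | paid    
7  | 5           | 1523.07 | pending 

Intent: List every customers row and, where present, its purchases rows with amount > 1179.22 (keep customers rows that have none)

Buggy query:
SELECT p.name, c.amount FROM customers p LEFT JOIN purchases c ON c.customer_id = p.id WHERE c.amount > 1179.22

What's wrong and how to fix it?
Bug: A WHERE condition on the right-hand table after LEFT JOIN drops unmatched parents

Fix: Move the right-table condition into the ON clause so unmatched parents are kept

Corrected query:
SELECT p.name, c.amount FROM customers p LEFT JOIN purchases c ON c.customer_id = p.id AND c.amount > 1179.22

Result:
name  | amount 
------+--------
Bob   | NULL   
Frank | NULL   
Carol | NULL   
Alice | 1848.67
Grace | 1523.07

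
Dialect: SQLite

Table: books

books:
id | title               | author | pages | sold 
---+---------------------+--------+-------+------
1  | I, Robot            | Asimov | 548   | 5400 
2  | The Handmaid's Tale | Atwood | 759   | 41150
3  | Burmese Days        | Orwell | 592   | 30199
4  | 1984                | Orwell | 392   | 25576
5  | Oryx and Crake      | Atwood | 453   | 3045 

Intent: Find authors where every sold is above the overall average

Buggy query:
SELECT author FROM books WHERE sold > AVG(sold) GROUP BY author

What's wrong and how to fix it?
Bug: AVG() is an aggregate; it can't sit directly in WHERE

Fix: Compute the overall average in a scalar subquery and compare each group's MIN against it in HAVING

Corrected query:
SELECT author FROM books GROUP BY author HAVING MIN(sold) > (SELECT AVG(sold) FROM books)

Result:
author
------
Orwell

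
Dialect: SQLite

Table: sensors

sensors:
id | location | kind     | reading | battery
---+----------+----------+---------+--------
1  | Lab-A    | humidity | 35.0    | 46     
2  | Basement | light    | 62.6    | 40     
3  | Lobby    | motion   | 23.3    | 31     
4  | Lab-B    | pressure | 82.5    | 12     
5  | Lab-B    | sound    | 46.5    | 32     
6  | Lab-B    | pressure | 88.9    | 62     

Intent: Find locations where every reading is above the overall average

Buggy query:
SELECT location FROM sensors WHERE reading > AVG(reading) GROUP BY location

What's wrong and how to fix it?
Bug: AVG() is an aggregate; it can't sit directly in WHERE

Fix: Compute the overall average in a scalar subquery and compare each group's MIN against it in HAVING

Corrected query:
SELECT location FROM sensors GROUP BY location HAVING MIN(reading) > (SELECT AVG(reading) FROM sensors)

Result:
location
--------
Basement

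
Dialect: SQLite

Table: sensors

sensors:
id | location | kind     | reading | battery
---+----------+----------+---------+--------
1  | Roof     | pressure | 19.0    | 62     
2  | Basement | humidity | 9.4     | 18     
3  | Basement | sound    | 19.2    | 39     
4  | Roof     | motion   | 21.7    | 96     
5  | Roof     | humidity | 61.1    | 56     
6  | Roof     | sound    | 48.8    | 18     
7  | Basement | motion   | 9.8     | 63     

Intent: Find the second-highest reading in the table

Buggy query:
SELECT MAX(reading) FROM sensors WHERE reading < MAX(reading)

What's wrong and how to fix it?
Bug: The inner MAX is an aggregate inside WHERE, which is not allowed

Fix: Put the inner MAX in a scalar subquery

Corrected query:
SELECT MAX(reading) FROM sensors WHERE reading < (SELECT MAX(reading) FROM sensors)

Result:
MAX(reading)
------------
48.8        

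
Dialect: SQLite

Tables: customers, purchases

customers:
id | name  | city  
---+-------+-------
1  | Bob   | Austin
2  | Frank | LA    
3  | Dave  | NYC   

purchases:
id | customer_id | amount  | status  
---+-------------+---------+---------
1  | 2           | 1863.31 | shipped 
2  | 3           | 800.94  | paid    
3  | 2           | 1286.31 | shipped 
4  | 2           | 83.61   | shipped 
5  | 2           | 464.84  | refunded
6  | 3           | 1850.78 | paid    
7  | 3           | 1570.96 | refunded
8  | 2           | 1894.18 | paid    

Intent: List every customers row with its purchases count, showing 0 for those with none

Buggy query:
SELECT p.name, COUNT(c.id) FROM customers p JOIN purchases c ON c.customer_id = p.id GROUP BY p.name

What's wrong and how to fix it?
Bug: INNER JOIN drops customers rows that have no matching purchases rows

Fix: Switch to LEFT JOIN to retain unmatched parent rows

Corrected query:
SELECT p.name, COUNT(c.id) FROM customers p LEFT JOIN purchases c ON c.customer_id = p.id GROUP BY p.name

Result:
name  | COUNT(c.id)
------+------------
Bob   | 0          
Dave  | 3          
Frank | 5          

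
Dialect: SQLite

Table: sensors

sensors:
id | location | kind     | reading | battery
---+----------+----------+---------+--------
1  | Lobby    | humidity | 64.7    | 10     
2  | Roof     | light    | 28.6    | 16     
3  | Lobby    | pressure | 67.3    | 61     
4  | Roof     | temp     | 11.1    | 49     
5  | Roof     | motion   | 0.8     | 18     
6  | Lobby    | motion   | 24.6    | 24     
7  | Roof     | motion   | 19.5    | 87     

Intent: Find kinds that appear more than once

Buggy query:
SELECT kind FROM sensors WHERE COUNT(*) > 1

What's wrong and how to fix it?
Bug: WHERE can't reference COUNT(*); aggregates are computed after WHERE

Fix: Group first, then use HAVING for the count condition

Corrected query:
SELECT kind FROM sensors GROUP BY kind HAVING COUNT(*) > 1

Result:
kind  
------
motion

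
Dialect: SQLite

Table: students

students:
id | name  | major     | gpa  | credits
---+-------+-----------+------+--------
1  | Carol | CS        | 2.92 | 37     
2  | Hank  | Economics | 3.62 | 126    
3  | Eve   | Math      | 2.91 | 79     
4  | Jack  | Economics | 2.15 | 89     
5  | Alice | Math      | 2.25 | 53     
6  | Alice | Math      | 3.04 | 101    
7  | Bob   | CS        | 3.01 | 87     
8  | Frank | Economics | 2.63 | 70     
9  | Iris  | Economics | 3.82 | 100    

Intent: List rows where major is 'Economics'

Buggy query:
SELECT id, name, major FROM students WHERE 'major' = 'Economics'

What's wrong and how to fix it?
Bug: Single quotes denote string literals in SQL; the column name is being compared as a constant string

Fix: Remove the quotes around the column name (or use double quotes for an identifier)

Corrected query:
SELECT id, name, major FROM students WHERE major = 'Economics'

Result:
id | name  | major    
---+-------+----------
2  | Hank  | Economics
4  | Jack  | Economics
8  | Frank | Economics
9  | Iris  | Economics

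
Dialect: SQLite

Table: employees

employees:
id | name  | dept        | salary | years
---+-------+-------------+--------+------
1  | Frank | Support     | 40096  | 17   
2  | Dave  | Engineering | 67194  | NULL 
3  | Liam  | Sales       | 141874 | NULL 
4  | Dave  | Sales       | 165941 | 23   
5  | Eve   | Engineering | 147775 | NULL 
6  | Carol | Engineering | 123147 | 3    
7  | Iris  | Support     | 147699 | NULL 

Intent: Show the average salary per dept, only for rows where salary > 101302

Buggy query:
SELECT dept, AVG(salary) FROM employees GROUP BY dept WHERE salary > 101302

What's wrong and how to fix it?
Bug: WHERE cannot follow GROUP BY

Fix: Place WHERE between FROM and GROUP BY

Corrected query:
SELECT dept, AVG(salary) FROM employees WHERE salary > 101302 GROUP BY dept

Result:
dept        | AVG(salary)
------------+------------
Engineering | 135461     
Sales       | 153907.5   
Support     | 147699     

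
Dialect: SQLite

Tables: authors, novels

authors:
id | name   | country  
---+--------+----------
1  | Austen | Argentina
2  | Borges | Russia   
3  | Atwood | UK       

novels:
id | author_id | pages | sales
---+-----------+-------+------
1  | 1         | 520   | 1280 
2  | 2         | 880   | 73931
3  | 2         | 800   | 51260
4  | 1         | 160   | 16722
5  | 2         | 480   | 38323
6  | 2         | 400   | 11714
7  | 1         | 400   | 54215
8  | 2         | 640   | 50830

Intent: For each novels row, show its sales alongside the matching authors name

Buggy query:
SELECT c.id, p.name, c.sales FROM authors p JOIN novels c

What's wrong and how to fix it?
Bug: Missing join condition: each novels row is matched to all authors rows instead of just its own

Fix: Specify the join condition linking the foreign key to the parent id

Corrected query:
SELECT c.id, p.name, c.sales FROM authors p JOIN novels c ON c.author_id = p.id

Result:
id | name   | sales
---+--------+------
1  | Austen | 1280 
2  | Borges | 73931
3  | Borges | 51260
4  | Austen | 16722
5  | Borges | 38323
6  | Borges | 11714
7  | Austen | 54215
8  | Borges | 50830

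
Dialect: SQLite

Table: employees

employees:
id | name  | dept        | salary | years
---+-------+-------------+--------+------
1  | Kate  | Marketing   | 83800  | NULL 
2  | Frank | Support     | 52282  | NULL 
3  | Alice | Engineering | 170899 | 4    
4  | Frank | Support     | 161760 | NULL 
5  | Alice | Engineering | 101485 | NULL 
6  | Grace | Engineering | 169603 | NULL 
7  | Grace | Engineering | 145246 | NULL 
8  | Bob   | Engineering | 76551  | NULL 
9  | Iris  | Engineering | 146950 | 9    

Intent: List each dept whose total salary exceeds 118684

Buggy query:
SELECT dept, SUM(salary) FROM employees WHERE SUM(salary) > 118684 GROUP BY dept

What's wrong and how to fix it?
Bug: Aggregate functions cannot appear in a WHERE clause

Fix: Move the aggregate condition to a HAVING clause

Corrected query:
SELECT dept, SUM(salary) FROM employees GROUP BY dept HAVING SUM(salary) > 118684

Result:
dept        | SUM(salary)
------------+------------
Engineering | 810734     
Support     | 214042     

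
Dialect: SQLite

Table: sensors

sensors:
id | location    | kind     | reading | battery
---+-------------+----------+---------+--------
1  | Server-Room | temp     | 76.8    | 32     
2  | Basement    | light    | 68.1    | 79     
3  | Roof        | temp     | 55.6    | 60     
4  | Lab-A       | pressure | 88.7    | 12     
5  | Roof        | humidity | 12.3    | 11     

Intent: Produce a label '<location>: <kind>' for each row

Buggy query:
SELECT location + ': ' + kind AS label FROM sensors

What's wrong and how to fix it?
Bug: '+' is numeric addition; on text columns SQLite converts them to 0 instead of concatenating

Fix: Replace + with || to concatenate text

Corrected query:
SELECT location || ': ' || kind AS label FROM sensors

Result:
label            
-----------------
Server-Room: temp
Basement: light  
Roof: temp       
Lab-A: pressure  
Roof: humidity   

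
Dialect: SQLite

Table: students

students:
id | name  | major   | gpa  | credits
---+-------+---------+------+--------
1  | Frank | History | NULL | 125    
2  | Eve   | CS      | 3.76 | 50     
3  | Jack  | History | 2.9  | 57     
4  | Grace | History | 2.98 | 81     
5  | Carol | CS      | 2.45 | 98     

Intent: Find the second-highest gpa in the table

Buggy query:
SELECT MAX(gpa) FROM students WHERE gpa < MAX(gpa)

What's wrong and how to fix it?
Bug: The inner MAX is an aggregate inside WHERE, which is not allowed

Fix: Compute the overall MAX in a subquery, then take MAX of rows below it

Corrected query:
SELECT MAX(gpa) FROM students WHERE gpa < (SELECT MAX(gpa) FROM students)

Result:
MAX(gpa)
--------
2.98    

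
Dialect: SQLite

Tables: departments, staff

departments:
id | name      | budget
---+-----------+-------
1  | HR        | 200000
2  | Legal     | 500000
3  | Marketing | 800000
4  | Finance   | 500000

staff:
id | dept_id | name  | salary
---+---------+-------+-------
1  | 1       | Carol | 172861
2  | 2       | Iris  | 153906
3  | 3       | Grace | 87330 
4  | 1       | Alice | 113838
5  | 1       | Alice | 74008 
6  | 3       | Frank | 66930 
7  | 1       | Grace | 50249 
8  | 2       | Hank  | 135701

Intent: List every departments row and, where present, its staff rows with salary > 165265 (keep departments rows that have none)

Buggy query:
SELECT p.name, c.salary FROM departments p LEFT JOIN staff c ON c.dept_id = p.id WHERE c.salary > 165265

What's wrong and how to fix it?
Bug: Filtering c.salary in WHERE discards the NULL rows produced by LEFT JOIN, turning it into an inner join

Fix: Move the right-table condition into the ON clause so unmatched parents are kept

Corrected query:
SELECT p.name, c.salary FROM departments p LEFT JOIN staff c ON c.dept_id = p.id AND c.salary > 165265

Result:
name      | salary
----------+-------
HR        | 172861
Legal     | NULL  
Marketing | NULL  
Finance   | NULL  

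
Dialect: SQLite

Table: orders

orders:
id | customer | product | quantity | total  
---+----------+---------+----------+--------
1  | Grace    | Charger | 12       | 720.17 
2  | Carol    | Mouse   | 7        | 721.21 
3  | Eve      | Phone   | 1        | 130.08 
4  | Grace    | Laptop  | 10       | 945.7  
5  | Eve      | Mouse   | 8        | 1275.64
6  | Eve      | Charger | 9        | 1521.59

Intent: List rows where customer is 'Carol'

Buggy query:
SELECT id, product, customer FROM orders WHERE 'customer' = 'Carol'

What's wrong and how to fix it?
Bug: 'customer' in single quotes is a string literal, not the column; the comparison is literal-vs-literal and never true

Fix: Remove the quotes around the column name (or use double quotes for an identifier)

Corrected query:
SELECT id, product, customer FROM orders WHERE customer = 'Carol'

Result:
id | product | customer
---+---------+---------
2  | Mouse   | Carol   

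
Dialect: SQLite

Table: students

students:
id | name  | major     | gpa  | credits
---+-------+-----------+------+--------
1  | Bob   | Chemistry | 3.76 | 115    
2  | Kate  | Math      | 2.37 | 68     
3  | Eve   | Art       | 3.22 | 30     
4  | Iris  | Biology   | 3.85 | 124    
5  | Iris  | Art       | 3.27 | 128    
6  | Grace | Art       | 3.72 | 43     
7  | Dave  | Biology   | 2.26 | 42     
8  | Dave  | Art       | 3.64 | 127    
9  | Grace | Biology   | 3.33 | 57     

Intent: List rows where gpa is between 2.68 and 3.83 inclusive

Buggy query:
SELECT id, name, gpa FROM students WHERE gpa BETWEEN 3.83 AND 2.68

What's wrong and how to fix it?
Bug: BETWEEN expects the lower bound first; with 3.83 AND 2.68 the range is empty

Fix: Write BETWEEN 2.68 AND 3.83

Corrected query:
SELECT id, name, gpa FROM students WHERE gpa BETWEEN 2.68 AND 3.83

Result:
id | name  | gpa 
---+-------+-----
1  | Bob   | 3.76
3  | Eve   | 3.22
5  | Iris  | 3.27
6  | Grace | 3.72
8  | Dave  | 3.64
9  | Grace | 3.33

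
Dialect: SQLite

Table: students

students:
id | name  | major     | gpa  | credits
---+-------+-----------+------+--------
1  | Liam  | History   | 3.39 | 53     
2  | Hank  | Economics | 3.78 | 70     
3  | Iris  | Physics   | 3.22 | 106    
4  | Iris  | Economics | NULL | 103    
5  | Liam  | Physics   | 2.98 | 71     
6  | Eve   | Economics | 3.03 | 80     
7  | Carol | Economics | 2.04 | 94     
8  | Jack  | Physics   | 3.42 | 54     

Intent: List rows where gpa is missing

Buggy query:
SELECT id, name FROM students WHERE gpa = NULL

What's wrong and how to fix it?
Bug: '= NULL' is always unknown in SQL three-valued logic, so no rows match

Fix: Replace '= NULL' with 'IS NULL'

Corrected query:
SELECT id, name FROM students WHERE gpa IS NULL

Result:
id | name
---+-----
4  | Iris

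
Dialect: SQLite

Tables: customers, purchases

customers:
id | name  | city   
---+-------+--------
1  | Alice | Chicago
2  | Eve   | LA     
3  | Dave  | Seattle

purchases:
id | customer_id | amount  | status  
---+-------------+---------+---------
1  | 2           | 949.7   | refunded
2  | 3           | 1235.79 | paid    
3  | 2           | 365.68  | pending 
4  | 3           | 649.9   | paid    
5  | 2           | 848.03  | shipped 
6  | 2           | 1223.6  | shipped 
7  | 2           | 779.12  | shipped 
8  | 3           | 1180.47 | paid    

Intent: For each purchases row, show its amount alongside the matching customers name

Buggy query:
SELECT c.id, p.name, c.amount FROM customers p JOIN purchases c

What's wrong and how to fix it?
Bug: Missing join condition: each purchases row is matched to all customers rows instead of just its own

Fix: Specify the join condition linking the foreign key to the parent id

Corrected query:
SELECT c.id, p.name, c.amount FROM customers p JOIN purchases c ON c.customer_id = p.id

Result:
id | name | amount 
---+------+--------
1  | Eve  | 949.7  
2  | Dave | 1235.79
3  | Eve  | 365.68 
4  | Dave | 649.9  
5  | Eve  | 848.03 
6  | Eve  | 1223.6 
7  | Eve  | 779.12 
8  | Dave | 1180.47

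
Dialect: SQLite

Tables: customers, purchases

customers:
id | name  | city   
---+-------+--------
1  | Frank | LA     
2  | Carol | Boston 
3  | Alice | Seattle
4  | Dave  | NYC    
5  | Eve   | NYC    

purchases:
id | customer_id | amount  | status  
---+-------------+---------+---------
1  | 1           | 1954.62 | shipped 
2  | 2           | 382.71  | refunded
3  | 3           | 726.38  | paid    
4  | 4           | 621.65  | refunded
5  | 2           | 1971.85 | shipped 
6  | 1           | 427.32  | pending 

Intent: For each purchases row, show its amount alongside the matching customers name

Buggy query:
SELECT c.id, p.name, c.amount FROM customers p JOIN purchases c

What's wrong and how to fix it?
Bug: JOIN with no ON clause produces a cartesian product; every purchases row pairs with every customers row

Fix: Add ON c.customer_id = p.id to the JOIN

Corrected query:
SELECT c.id, p.name, c.amount FROM customers p JOIN purchases c ON c.customer_id = p.id

Result:
id | name  | amount 
---+-------+--------
1  | Frank | 1954.62
2  | Carol | 382.71 
3  | Alice | 726.38 
4  | Dave  | 621.65 
5  | Carol | 1971.85
6  | Frank | 427.32 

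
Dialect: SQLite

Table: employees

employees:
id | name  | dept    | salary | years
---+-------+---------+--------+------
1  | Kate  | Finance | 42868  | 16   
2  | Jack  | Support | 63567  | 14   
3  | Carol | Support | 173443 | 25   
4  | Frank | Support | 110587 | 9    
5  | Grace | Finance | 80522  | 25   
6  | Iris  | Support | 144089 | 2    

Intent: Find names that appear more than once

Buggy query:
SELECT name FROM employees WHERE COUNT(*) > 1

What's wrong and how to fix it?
Bug: COUNT(*) is an aggregate and cannot be used in WHERE

Fix: GROUP BY name, then filter groups with HAVING COUNT(*) > 1

Corrected query:
SELECT name FROM employees GROUP BY name HAVING COUNT(*) > 1

Result:
(no rows)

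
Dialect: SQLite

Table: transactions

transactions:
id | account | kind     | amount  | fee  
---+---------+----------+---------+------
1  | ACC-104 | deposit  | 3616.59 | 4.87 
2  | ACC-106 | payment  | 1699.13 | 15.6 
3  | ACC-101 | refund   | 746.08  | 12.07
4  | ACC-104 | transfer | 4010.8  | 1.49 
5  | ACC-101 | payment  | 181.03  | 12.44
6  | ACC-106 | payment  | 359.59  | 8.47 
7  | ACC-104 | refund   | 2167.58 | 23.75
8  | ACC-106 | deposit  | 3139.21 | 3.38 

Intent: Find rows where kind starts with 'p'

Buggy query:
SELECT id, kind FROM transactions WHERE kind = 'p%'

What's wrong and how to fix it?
Bug: '=' compares the literal string including the % character; pattern matching needs LIKE

Fix: Replace '=' with LIKE so 'p%' is treated as a pattern

Corrected query:
SELECT id, kind FROM transactions WHERE kind LIKE 'p%'

Result:
id | kind   
---+--------
2  | payment
5  | payment
6  | payment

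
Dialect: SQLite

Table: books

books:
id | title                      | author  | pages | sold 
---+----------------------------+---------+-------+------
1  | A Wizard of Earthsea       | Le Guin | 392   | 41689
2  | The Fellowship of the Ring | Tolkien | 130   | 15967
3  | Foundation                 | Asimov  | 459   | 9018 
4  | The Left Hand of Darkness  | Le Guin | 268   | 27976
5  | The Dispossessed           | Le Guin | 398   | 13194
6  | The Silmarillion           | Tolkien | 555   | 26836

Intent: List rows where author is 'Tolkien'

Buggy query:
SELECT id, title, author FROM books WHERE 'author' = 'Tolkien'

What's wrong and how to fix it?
Bug: Single quotes denote string literals in SQL; the column name is being compared as a constant string

Fix: Remove the quotes around the column name (or use double quotes for an identifier)

Corrected query:
SELECT id, title, author FROM books WHERE author = 'Tolkien'

Result:
id | title                      | author 
---+----------------------------+--------
2  | The Fellowship of the Ring | Tolkien
6  | The Silmarillion           | Tolkien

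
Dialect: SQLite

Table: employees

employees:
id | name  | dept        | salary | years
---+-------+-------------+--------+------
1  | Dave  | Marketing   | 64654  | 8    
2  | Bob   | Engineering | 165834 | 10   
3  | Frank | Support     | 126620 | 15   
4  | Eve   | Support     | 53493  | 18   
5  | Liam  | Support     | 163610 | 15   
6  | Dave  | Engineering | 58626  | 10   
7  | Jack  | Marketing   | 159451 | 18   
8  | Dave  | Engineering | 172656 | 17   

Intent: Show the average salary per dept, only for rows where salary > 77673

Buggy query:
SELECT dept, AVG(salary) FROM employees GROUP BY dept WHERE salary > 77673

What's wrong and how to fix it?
Bug: WHERE cannot follow GROUP BY

Fix: Move the WHERE clause before GROUP BY

Corrected query:
SELECT dept, AVG(salary) FROM employees WHERE salary > 77673 GROUP BY dept

Result:
dept        | AVG(salary)
------------+------------
Engineering | 169245     
Marketing   | 159451     
Support     | 145115     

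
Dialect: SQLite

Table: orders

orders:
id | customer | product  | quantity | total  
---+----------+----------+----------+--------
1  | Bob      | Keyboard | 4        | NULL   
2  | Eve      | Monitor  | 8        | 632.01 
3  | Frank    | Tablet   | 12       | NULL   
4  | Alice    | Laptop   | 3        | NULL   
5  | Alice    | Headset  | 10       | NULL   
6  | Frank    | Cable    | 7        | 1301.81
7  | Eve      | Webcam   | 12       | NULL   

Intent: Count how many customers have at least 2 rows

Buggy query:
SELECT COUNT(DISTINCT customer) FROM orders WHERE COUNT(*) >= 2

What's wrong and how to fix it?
Bug: WHERE filters individual rows, not groups, so a group-level COUNT is invalid there

Fix: Use a subquery that GROUPs and filters with HAVING, then count its rows

Corrected query:
SELECT COUNT(*) FROM (SELECT customer FROM orders GROUP BY customer HAVING COUNT(*) >= 2)

Result:
COUNT(*)
--------
3       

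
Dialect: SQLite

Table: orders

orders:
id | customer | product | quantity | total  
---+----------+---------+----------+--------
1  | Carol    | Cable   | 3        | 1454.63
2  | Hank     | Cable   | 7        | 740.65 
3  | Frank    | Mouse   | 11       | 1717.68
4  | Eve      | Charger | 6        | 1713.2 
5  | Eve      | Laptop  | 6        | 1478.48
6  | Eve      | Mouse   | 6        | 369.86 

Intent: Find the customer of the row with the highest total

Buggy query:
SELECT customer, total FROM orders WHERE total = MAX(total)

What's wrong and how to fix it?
Bug: WHERE is evaluated per row; an aggregate over the whole table isn't defined there

Fix: Wrap MAX in a scalar subquery so WHERE compares against a single value

Corrected query:
SELECT customer, total FROM orders WHERE total = (SELECT MAX(total) FROM orders)

Result:
customer | total  
---------+--------
Frank    | 1717.68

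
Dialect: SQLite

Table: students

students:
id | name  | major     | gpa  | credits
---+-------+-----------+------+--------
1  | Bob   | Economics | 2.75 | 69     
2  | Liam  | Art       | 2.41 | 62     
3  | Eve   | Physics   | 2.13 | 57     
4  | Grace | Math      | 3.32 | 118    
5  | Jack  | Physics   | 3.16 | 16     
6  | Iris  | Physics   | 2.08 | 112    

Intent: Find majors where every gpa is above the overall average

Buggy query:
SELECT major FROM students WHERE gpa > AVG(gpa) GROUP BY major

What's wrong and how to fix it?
Bug: AVG() is an aggregate; it can't sit directly in WHERE

Fix: Compute the overall average in a scalar subquery and compare each group's MIN against it in HAVING

Corrected query:
SELECT major FROM students GROUP BY major HAVING MIN(gpa) > (SELECT AVG(gpa) FROM students)

Result:
major    
---------
Economics
Math     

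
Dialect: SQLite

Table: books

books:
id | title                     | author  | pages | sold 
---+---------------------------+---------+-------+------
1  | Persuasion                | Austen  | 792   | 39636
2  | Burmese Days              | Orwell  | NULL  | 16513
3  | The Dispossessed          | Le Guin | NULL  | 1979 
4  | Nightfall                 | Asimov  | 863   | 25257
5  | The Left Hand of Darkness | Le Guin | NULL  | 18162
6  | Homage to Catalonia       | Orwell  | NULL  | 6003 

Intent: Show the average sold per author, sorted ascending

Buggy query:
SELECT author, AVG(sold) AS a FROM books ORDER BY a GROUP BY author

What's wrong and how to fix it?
Bug: ORDER BY appears before GROUP BY; SQL clause order requires GROUP BY first

Fix: Move ORDER BY to the end, after GROUP BY

Corrected query:
SELECT author, AVG(sold) AS a FROM books GROUP BY author ORDER BY a

Result:
author  | a      
--------+--------
Le Guin | 10070.5
Orwell  | 11258  
Asimov  | 25257  
Austen  | 39636  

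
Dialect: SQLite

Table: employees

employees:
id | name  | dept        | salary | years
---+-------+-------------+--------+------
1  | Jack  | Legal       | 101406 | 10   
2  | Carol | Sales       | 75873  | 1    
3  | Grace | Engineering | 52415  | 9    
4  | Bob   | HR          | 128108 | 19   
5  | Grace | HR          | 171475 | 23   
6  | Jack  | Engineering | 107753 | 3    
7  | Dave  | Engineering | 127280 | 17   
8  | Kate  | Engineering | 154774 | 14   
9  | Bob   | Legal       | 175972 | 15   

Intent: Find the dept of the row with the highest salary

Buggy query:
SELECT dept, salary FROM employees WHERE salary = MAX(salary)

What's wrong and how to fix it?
Bug: WHERE is evaluated per row; an aggregate over the whole table isn't defined there

Fix: Wrap MAX in a scalar subquery so WHERE compares against a single value

Corrected query:
SELECT dept, salary FROM employees WHERE salary = (SELECT MAX(salary) FROM employees)

Result:
dept  | salary
------+-------
Legal | 175972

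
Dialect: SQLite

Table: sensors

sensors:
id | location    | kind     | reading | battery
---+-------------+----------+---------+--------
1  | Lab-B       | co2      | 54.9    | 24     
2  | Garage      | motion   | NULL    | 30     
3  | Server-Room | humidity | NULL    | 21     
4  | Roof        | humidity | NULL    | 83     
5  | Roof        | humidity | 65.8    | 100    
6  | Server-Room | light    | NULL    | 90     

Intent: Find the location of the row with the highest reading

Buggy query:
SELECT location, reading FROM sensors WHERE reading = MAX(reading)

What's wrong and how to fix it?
Bug: MAX(reading) is an aggregate and cannot be used directly in WHERE

Fix: Use a subquery: WHERE reading = (SELECT MAX(reading) FROM sensors)

Corrected query:
SELECT location, reading FROM sensors WHERE reading = (SELECT MAX(reading) FROM sensors)

Result:
location | reading
---------+--------
Roof     | 65.8   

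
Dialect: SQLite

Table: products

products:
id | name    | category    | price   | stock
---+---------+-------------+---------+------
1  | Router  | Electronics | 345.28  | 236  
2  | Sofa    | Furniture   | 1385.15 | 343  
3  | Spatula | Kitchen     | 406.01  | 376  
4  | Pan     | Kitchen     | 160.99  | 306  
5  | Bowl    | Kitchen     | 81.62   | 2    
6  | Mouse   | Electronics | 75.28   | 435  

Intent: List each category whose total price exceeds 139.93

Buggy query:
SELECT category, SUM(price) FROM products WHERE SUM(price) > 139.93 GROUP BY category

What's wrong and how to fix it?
Bug: WHERE runs before GROUP BY, so aggregates aren't available there

Fix: Move the aggregate condition to a HAVING clause

Corrected query:
SELECT category, SUM(price) FROM products GROUP BY category HAVING SUM(price) > 139.93

Result:
category    | SUM(price)
------------+-----------
Electronics | 420.56    
Furniture   | 1385.15   
Kitchen     | 648.62    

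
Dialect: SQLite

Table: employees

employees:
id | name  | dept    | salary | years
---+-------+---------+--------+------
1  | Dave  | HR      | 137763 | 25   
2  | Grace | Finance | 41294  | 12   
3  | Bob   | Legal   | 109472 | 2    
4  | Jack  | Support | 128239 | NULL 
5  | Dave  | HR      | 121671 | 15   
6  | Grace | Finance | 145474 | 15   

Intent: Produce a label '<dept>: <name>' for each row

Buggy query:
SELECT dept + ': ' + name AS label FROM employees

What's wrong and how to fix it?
Bug: SQLite uses || for string concatenation; + coerces text to numbers (yielding 0)

Fix: Replace + with || to concatenate text

Corrected query:
SELECT dept || ': ' || name AS label FROM employees

Result:
label         
--------------
HR: Dave      
Finance: Grace
Legal: Bob    
Support: Jack 
HR: Dave      
Finance: Grace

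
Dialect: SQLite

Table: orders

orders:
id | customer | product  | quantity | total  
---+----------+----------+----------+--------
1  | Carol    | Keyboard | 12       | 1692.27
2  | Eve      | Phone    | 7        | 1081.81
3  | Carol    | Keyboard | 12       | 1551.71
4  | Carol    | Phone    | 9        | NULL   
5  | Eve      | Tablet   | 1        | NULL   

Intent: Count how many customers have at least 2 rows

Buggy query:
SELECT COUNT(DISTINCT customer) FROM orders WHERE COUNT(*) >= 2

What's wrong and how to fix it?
Bug: COUNT(*) cannot appear in WHERE; the per-group count doesn't exist yet

Fix: Use a subquery that GROUPs and filters with HAVING, then count its rows

Corrected query:
SELECT COUNT(*) FROM (SELECT customer FROM orders GROUP BY customer HAVING COUNT(*) >= 2)

Result:
COUNT(*)
--------
2       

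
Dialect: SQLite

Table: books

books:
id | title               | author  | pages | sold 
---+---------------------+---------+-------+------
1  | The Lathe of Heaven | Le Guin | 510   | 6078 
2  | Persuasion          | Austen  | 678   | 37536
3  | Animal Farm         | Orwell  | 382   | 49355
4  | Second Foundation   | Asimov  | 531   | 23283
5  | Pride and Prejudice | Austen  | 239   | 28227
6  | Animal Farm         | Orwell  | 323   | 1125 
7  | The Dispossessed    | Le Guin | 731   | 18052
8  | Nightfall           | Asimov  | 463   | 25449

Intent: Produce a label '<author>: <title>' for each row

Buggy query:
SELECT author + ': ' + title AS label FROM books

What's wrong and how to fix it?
Bug: '+' is numeric addition; on text columns SQLite converts them to 0 instead of concatenating

Fix: Replace + with || to concatenate text

Corrected query:
SELECT author || ': ' || title AS label FROM books

Result:
label                       
----------------------------
Le Guin: The Lathe of Heaven
Austen: Persuasion          
Orwell: Animal Farm         
Asimov: Second Foundation   
Austen: Pride and Prejudice 
Orwell: Animal Farm         
Le Guin: The Dispossessed   
Asimov: Nightfall           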